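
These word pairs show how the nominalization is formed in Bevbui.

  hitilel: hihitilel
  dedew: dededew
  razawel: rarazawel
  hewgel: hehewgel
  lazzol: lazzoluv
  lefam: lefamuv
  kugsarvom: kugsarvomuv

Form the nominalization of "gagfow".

gagfowuv

hitilel and lazzol both end in -l yet inflect differently (hihitilel, lazzoluv), so the final letter is not what conditions the rule; the last vowel is.
"gagfow" has last vowel 'o'. The stems whose last vowel is 'o' (lazzol → lazzoluv, kugsarvom → kugsarvomuv) add -uv.
The other pattern: stems whose last vowel is 'e' repeat the first consonant+vowel as a prefix.
So gagfow → gagfowuv.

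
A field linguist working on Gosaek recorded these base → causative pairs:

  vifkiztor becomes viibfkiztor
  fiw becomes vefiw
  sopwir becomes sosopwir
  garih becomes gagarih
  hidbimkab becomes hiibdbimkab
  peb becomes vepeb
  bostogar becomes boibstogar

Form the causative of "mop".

"mop" has 1 vowel. The stems with 1 vowel (fiw → vefiw, peb → vepeb) add the prefix ve-.
The other patterns: stems with 2 vowels repeat the first consonant+vowel as a prefix; stems with 3 vowels insert -ib- after the first vowel.
So mop → vemop.

vemop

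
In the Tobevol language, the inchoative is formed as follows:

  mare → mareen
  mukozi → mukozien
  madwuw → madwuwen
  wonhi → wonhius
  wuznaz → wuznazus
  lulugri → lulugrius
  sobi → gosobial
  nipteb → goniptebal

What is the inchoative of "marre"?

"marre" begins with m-. The stems beginning with m- (mare → mareen, mukozi → mukozien, madwuw → madwuwen) add -en.
The other patterns: stems beginning with l- or w- add -us; stems beginning with n- or s- add go- … -al around the stem.
So marre → marreen.

marreen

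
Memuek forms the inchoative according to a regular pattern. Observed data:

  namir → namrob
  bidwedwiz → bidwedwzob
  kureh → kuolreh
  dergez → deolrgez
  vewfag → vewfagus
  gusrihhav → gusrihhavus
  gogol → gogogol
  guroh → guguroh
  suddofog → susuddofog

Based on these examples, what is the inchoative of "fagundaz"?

bidwedwiz and dergez both end in -z yet inflect differently (bidwedwzob, deolrgez), so the final letter is not what conditions the rule; the last vowel is.
"fagundaz" has last vowel 'a'. The stems whose last vowel is 'a' (vewfag → vewfagus, gusrihhav → gusrihhavus) add -us.
So fagundaz → fagundazus.

fagundazus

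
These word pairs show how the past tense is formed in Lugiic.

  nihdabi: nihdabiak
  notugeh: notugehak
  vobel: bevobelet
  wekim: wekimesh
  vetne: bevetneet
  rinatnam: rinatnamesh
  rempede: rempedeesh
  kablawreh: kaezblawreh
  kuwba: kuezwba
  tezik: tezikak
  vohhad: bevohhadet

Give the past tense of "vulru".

bevulruet

"vulru" begins with v-. The stems beginning with v- (vohhad → bevohhadet, vobel → bevobelet, vetne → bevetneet) add be- … -et around the stem.
The other patterns: stems beginning with r- or w- add -esh; stems beginning with k- insert -ez- after the first vowel; stems beginning with n- or t- add -ak.
So vulru → bevulruet.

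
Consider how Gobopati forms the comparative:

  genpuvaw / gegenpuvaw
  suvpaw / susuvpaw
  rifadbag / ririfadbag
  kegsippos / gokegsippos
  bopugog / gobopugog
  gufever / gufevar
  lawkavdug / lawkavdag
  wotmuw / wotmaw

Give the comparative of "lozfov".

rifadbag and bopugog both end in -g yet inflect differently (ririfadbag, gobopugog), so the final letter is not what conditions the rule; the last vowel is.
"lozfov" has last vowel 'o'. The stems whose last vowel is 'o' (kegsippos → gokegsippos, bopugog → gobopugog) add the prefix go-.
The other patterns: stems whose last vowel is 'a' repeat the first consonant+vowel as a prefix; stems whose last vowel is 'e' or 'u' change the last vowel to 'a'.
So lozfov → golozfov.

golozfov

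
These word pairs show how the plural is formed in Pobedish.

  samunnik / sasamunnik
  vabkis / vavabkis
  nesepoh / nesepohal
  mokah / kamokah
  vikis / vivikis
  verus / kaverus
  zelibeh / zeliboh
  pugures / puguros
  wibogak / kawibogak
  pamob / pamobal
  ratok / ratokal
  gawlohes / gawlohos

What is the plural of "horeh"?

nesepoh and zelibeh both end in -h yet inflect differently (nesepohal, zeliboh), so the final letter is not what conditions the rule; the last vowel is.
"horeh" has last vowel 'e'. The stems whose last vowel is 'e' (gawlohes → gawlohos, pugures → puguros, zelibeh → zeliboh) change the last vowel to 'o'.
So horeh → horoh.

horoh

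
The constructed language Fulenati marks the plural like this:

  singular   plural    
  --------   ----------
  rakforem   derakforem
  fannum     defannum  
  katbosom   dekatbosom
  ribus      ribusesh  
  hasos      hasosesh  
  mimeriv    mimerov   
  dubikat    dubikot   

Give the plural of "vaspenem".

fannum and ribus both have last vowel 'u' yet inflect differently (defannum, ribusesh), so the last vowel is not what conditions the rule; the final letter is.
"vaspenem" ends in -m. The stems ending in -m (rakforem → derakforem, fannum → defannum, katbosom → dekatbosom) add the prefix de-.
The other patterns: stems ending in -s add -esh; stems ending in -t or -v change the last vowel to 'o'.
So vaspenem → devaspenem.

devaspenem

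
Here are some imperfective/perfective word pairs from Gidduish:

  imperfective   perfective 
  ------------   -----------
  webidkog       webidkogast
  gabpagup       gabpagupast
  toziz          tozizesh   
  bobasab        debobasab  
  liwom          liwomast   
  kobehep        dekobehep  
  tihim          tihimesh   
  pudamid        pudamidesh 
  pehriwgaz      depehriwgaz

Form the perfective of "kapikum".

kapikumast

gabpagup and kobehep both end in -p yet inflect differently (gabpagupast, dekobehep), so the final letter is not what conditions the rule; the last vowel is.
"kapikum" has last vowel 'u'. The one such stem in the data (gabpagup → gabpagupast) adds -ast, so the same rule applies.
The other patterns: stems whose last vowel is 'a' or 'e' add the prefix de-; stems whose last vowel is 'i' add -esh.
So kapikum → kapikumast.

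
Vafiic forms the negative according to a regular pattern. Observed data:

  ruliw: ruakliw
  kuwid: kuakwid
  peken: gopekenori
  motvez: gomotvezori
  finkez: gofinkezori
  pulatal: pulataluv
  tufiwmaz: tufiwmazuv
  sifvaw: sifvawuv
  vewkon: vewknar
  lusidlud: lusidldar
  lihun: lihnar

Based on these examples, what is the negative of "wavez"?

motvez and tufiwmaz both end in -z yet inflect differently (gomotvezori, tufiwmazuv), so the final letter is not what conditions the rule; the last vowel is.
"wavez" has last vowel 'e'. The stems whose last vowel is 'e' (peken → gopekenori, motvez → gomotvezori, finkez → gofinkezori) add go- … -ori around the stem.
The other patterns: stems whose last vowel is 'i' insert -ak- after the first vowel; stems whose last vowel is 'a' add -uv; stems whose last vowel is 'o' or 'u' delete the last vowel and add -ar.
So wavez → gowavezori.

gowavezori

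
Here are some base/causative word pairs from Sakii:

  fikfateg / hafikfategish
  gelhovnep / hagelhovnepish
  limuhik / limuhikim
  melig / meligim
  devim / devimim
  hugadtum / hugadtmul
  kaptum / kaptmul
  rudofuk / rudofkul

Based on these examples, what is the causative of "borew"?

"borew" has last vowel 'e'. The stems whose last vowel is 'e' (fikfateg → hafikfategish, gelhovnep → hagelhovnepish) add ha- … -ish around the stem.
The other patterns: stems whose last vowel is 'i' add -im; stems whose last vowel is 'u' delete the last vowel and add -ul.
So borew → haborewish.

haborewish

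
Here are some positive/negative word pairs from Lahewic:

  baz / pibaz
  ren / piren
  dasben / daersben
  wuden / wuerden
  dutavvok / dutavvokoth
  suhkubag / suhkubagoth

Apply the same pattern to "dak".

ren and dasben both end in -n yet inflect differently (piren, daersben), so the final letter is not what conditions the rule; the number of vowels is.
"dak" has 1 vowel. The stems with 1 vowel (baz → pibaz, ren → piren) add the prefix pi-.
So dak → pidak.

pidak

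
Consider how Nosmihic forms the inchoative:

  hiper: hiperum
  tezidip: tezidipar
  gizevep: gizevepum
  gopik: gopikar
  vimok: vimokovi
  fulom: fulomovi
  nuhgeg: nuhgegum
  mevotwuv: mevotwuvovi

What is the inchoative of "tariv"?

"tariv" has last vowel 'i'. The stems whose last vowel is 'i' (tezidip → tezidipar, gopik → gopikar) add -ar.
So tariv → tarivar.

tarivar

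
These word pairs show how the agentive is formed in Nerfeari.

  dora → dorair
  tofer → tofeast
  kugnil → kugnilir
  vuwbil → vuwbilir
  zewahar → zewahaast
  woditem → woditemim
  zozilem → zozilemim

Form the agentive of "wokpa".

"wokpa" ends in -a. The one such stem in the data (dora → dorair) adds -ir, so the same rule applies.
So wokpa → wokpair.

wokpair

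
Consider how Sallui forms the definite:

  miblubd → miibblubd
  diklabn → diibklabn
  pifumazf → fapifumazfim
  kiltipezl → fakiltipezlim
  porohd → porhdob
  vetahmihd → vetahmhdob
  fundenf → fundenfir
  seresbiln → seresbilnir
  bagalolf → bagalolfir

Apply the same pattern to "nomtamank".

nomtamankir

"nomtamank" has second-to-last letter 'n'. The one such stem in the data (fundenf → fundenfir) adds -ir, so the same rule applies.
The other patterns: stems whose second-to-last letter is 'b' insert -ib- after the first vowel; stems whose second-to-last letter is 'z' add fa- … -im around the stem; stems whose second-to-last letter is 'h' delete the last vowel and add -ob.
So nomtamank → nomtamankir.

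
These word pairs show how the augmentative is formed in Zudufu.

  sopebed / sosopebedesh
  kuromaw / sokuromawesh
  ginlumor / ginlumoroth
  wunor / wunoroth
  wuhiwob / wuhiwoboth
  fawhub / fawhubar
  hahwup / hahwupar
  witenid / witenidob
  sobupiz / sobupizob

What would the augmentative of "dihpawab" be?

"dihpawab" has last vowel 'a'. The one such stem in the data (kuromaw → sokuromawesh) adds so- … -esh around the stem, so the same rule applies.
So dihpawab → sodihpawabesh.

sodihpawabesh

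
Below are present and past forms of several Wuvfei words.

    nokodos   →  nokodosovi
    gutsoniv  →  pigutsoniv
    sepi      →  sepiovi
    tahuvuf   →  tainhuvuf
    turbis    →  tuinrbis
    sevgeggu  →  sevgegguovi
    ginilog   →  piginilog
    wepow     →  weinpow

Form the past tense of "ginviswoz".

piginviswoz

turbis and nokodos both end in -s yet inflect differently (tuinrbis, nokodosovi), so the final letter is not what conditions the rule; the first letter is.
"ginviswoz" begins with g-. The stems beginning with g- (ginilog → piginilog, gutsoniv → pigutsoniv) add the prefix pi-.
The other patterns: stems beginning with t- or w- insert -in- after the first vowel; stems beginning with n- or s- add -ovi.
So ginviswoz → piginviswoz.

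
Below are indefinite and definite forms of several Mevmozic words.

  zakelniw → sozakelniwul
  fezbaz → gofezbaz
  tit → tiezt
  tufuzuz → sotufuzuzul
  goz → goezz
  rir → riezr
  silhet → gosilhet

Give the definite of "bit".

biezt

goz and fezbaz both end in -z yet inflect differently (goezz, gofezbaz), so the final letter is not what conditions the rule; the number of vowels is.
"bit" has 1 vowel. The stems with 1 vowel (rir → riezr, tit → tiezt, goz → goezz) insert -ez- after the first vowel.
The other patterns: stems with 2 vowels add the prefix go-; stems with 3 vowels add so- … -ul around the stem.
So bit → biezt.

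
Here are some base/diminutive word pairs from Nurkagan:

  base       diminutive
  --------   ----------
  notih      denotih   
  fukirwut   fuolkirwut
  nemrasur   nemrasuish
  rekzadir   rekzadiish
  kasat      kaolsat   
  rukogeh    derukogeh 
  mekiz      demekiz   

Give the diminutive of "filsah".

defilsah

fukirwut and nemrasur both have last vowel 'u' yet inflect differently (fuolkirwut, nemrasuish), so the last vowel is not what conditions the rule; the final letter is.
"filsah" ends in -h. The stems ending in -h (rukogeh → derukogeh, notih → denotih) add the prefix de-.
So filsah → defilsah.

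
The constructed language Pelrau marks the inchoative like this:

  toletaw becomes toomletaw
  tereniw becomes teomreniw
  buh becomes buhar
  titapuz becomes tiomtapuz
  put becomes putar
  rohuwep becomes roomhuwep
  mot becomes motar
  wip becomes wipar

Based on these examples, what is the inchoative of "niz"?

nizar

"niz" has 1 vowel. The stems with 1 vowel (mot → motar, buh → buhar, put → putar) add -ar.
The other pattern: stems with 3 vowels insert -om- after the first vowel.
So niz → nizar.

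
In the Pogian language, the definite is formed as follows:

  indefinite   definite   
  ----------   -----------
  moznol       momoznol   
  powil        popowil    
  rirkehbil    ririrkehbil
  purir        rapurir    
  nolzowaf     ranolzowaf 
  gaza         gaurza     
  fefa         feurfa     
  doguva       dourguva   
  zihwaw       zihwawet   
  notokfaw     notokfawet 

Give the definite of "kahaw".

kahawet

powil and purir both have last vowel 'i' yet inflect differently (popowil, rapurir), so the last vowel is not what conditions the rule; the final letter is.
"kahaw" ends in -w. The stems ending in -w (zihwaw → zihwawet, notokfaw → notokfawet) add -et.
So kahaw → kahawet.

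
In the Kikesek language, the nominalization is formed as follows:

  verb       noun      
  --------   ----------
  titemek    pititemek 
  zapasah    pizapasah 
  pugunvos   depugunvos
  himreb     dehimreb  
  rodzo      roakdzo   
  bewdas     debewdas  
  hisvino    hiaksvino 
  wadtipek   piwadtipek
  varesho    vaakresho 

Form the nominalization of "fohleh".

"fohleh" ends in -h. The one such stem in the data (zapasah → pizapasah) adds the prefix pi-, so the same rule applies.
The other patterns: stems ending in -b or -s add the prefix de-; stems ending in -o insert -ak- after the first vowel.
So fohleh → pifohleh.

pifohleh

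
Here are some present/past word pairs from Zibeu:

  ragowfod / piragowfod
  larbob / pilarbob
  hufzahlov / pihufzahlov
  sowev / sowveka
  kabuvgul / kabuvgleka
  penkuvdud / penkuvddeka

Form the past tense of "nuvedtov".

pinuvedtov

"nuvedtov" has last vowel 'o'. The stems whose last vowel is 'o' (ragowfod → piragowfod, larbob → pilarbob, hufzahlov → pihufzahlov) add the prefix pi-.
So nuvedtov → pinuvedtov.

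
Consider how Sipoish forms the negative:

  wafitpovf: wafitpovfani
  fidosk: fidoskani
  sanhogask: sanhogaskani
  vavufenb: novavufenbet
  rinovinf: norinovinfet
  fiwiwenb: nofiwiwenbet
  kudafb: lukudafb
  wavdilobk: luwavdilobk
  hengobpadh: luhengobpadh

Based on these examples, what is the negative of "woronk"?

wafitpovf and rinovinf both end in -f yet inflect differently (wafitpovfani, norinovinfet), so the final letter is not what conditions the rule; the second-to-last letter is.
"woronk" has second-to-last letter 'n'. The stems whose second-to-last letter is 'n' (vavufenb → novavufenbet, rinovinf → norinovinfet, fiwiwenb → nofiwiwenbet) add no- … -et around the stem.
The other patterns: stems whose second-to-last letter is 's' or 'v' add -ani; stems whose second-to-last letter is 'b', 'd' or 'f' add the prefix lu-.
So woronk → noworonket.

noworonket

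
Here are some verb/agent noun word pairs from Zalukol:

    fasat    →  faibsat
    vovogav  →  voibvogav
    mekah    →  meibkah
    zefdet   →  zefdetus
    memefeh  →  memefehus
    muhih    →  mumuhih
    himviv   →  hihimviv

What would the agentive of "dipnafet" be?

fasat and zefdet both end in -t yet inflect differently (faibsat, zefdetus), so the final letter is not what conditions the rule; the last vowel is.
"dipnafet" has last vowel 'e'. The stems whose last vowel is 'e' (zefdet → zefdetus, memefeh → memefehus) add -us.
The other patterns: stems whose last vowel is 'a' insert -ib- after the first vowel; stems whose last vowel is 'i' repeat the first consonant+vowel as a prefix.
So dipnafet → dipnafetus.

dipnafetus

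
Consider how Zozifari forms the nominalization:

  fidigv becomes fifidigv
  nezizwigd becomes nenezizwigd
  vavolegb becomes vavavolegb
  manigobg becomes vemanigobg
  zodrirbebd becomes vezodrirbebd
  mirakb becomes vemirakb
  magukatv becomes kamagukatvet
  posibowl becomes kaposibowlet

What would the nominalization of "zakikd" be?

vezakikd

"zakikd" has second-to-last letter 'k'. The one such stem in the data (mirakb → vemirakb) adds the prefix ve-, so the same rule applies.
The other patterns: stems whose second-to-last letter is 'g' repeat the first consonant+vowel as a prefix; stems whose second-to-last letter is 't' or 'w' add ka- … -et around the stem.
So zakikd → vezakikd.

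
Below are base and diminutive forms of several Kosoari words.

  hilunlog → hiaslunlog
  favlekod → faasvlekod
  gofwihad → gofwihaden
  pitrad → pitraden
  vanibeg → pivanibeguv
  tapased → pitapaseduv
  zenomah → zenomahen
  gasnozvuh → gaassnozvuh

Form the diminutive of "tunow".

pitrad and tapased both end in -d yet inflect differently (pitraden, pitapaseduv), so the final letter is not what conditions the rule; the last vowel is.
"tunow" has last vowel 'o'. The stems whose last vowel is 'o' (favlekod → faasvlekod, hilunlog → hiaslunlog) insert -as- after the first vowel.
So tunow → tuasnow.

tuasnow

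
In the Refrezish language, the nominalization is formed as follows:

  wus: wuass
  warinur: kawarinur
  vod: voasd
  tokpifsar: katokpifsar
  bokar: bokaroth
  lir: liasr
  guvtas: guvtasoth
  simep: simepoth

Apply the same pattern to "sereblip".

kasereblip

"sereblip" has 3 vowels. The stems with 3 vowels (tokpifsar → katokpifsar, warinur → kawarinur) add the prefix ka-.
The other patterns: stems with 1 vowel insert -as- after the first vowel; stems with 2 vowels add -oth.
So sereblip → kasereblip.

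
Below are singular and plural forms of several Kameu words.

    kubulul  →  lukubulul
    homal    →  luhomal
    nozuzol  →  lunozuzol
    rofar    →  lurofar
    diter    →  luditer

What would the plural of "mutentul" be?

Every pair shown (kubulul → lukubulul, homal → luhomal, nozuzol → lunozuzol, …) follows the same rule: add the prefix lu-.
So mutentul → lumutentul.

lumutentul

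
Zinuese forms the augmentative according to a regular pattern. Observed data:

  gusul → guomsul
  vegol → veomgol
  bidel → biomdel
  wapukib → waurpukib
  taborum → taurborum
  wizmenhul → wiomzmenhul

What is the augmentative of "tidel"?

tiomdel

wizmenhul and taborum both have last vowel 'u' yet inflect differently (wiomzmenhul, taurborum), so the last vowel is not what conditions the rule; the final letter is.
"tidel" ends in -l. The stems ending in -l (wizmenhul → wiomzmenhul, vegol → veomgol, bidel → biomdel) insert -om- after the first vowel.
So tidel → tiomdel.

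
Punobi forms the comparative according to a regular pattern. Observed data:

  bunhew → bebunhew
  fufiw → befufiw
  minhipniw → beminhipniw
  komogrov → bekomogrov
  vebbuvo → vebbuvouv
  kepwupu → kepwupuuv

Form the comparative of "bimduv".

bebimduv

"bimduv" ends in -v. The one such stem in the data (komogrov → bekomogrov) adds the prefix be-, so the same rule applies.
The other pattern: stems ending in -o or -u add -uv.
So bimduv → bebimduv.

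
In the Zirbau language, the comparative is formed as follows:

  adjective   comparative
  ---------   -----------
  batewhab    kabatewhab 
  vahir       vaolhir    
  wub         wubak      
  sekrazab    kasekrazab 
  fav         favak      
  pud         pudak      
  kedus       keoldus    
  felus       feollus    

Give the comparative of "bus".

busak

"bus" has 1 vowel. The stems with 1 vowel (wub → wubak, fav → favak, pud → pudak) add -ak.
So bus → busak.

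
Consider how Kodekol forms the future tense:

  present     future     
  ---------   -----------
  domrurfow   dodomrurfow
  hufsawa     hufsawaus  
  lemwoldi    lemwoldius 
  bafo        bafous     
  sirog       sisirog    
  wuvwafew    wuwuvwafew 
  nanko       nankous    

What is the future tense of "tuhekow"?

tutuhekow

nanko and sirog both have last vowel 'o' yet inflect differently (nankous, sisirog), so the last vowel is not what conditions the rule; whether the stem ends in a vowel or a consonant is.
"tuhekow" ends in a consonant. The stems ending in a consonant (sirog → sisirog, wuvwafew → wuwuvwafew, domrurfow → dodomrurfow) repeat the first consonant+vowel as a prefix.
So tuhekow → tutuhekow.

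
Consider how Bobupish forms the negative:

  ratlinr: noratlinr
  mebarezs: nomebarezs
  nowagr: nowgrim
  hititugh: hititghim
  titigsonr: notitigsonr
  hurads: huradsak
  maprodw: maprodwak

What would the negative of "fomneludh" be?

hurads and mebarezs both end in -s yet inflect differently (huradsak, nomebarezs), so the final letter is not what conditions the rule; the second-to-last letter is.
"fomneludh" has second-to-last letter 'd'. The stems whose second-to-last letter is 'd' (maprodw → maprodwak, hurads → huradsak) add -ak.
The other patterns: stems whose second-to-last letter is 'g' delete the last vowel and add -im; stems whose second-to-last letter is 'n' or 'z' add the prefix no-.
So fomneludh → fomneludhak.

fomneludhak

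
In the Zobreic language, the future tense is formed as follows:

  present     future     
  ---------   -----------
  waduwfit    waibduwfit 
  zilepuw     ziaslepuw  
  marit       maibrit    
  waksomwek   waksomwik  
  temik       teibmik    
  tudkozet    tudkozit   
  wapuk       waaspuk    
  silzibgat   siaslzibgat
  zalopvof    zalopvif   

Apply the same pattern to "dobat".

temik and waksomwek both end in -k yet inflect differently (teibmik, waksomwik), so the final letter is not what conditions the rule; the last vowel is.
"dobat" has last vowel 'a'. The one such stem in the data (silzibgat → siaslzibgat) inserts -as- after the first vowel (as do zilepuw, wapuk), so the same rule applies.
The other patterns: stems whose last vowel is 'i' insert -ib- after the first vowel; stems whose last vowel is 'e' or 'o' change the last vowel to 'i'.
So dobat → doasbat.

doasbat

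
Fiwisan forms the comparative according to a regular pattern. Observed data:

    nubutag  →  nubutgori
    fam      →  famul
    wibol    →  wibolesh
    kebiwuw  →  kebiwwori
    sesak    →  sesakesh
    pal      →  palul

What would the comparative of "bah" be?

bahul

pal and wibol both end in -l yet inflect differently (palul, wibolesh), so the final letter is not what conditions the rule; the number of vowels is.
"bah" has 1 vowel. The stems with 1 vowel (fam → famul, pal → palul) add -ul.
The other patterns: stems with 2 vowels add -esh; stems with 3 vowels delete the last vowel and add -ori.
So bah → bahul.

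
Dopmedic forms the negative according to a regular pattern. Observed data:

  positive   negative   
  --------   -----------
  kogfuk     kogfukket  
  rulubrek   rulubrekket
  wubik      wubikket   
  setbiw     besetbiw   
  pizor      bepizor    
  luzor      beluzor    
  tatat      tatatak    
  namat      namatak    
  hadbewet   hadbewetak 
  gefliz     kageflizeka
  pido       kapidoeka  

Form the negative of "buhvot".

buhvotak

wubik and setbiw both have last vowel 'i' yet inflect differently (wubikket, besetbiw), so the last vowel is not what conditions the rule; the final letter is.
"buhvot" ends in -t. The stems ending in -t (tatat → tatatak, namat → namatak, hadbewet → hadbewetak) add -ak.
So buhvot → buhvotak.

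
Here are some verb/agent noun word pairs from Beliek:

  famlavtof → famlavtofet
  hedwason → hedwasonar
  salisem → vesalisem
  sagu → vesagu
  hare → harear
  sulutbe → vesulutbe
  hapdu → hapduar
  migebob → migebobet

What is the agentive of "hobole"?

hobolear

hapdu and sagu both end in -u yet inflect differently (hapduar, vesagu), so the final letter is not what conditions the rule; the first letter is.
"hobole" begins with h-. The stems beginning with h- (hapdu → hapduar, hare → harear, hedwason → hedwasonar) add -ar.
The other patterns: stems beginning with s- add the prefix ve-; stems beginning with f- or m- add -et.
So hobole → hobolear.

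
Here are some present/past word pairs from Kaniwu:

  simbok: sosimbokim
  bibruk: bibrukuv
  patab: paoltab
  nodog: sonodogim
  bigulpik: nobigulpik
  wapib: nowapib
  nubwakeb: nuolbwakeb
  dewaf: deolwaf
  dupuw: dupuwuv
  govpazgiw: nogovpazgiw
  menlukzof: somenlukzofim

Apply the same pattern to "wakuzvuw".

"wakuzvuw" has last vowel 'u'. The stems whose last vowel is 'u' (bibruk → bibrukuv, dupuw → dupuwuv) add -uv.
So wakuzvuw → wakuzvuwuv.

wakuzvuwuv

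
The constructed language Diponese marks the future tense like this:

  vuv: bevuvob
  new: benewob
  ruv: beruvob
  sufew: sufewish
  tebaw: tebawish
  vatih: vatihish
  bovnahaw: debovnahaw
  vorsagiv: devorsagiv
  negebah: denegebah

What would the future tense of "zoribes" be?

dezoribes

new and sufew both end in -w yet inflect differently (benewob, sufewish), so the final letter is not what conditions the rule; the number of vowels is.
"zoribes" has 3 vowels. The stems with 3 vowels (bovnahaw → debovnahaw, vorsagiv → devorsagiv, negebah → denegebah) add the prefix de-.
The other patterns: stems with 1 vowel add be- … -ob around the stem; stems with 2 vowels add -ish.
So zoribes → dezoribes.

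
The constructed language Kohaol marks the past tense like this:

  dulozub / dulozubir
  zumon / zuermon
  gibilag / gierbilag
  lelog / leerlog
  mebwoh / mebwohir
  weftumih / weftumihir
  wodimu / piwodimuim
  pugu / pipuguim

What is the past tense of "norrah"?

norrahir

dulozub and pugu both have last vowel 'u' yet inflect differently (dulozubir, pipuguim), so the last vowel is not what conditions the rule; the final letter is.
"norrah" ends in -h. The stems ending in -h (mebwoh → mebwohir, weftumih → weftumihir) add -ir.
So norrah → norrahir.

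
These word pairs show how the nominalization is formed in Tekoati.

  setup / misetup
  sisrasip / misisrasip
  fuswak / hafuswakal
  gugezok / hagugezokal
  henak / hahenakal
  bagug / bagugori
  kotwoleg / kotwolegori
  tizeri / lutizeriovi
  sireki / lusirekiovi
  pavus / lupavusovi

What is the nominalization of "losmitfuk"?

setup and bagug both have last vowel 'u' yet inflect differently (misetup, bagugori), so the last vowel is not what conditions the rule; the final letter is.
"losmitfuk" ends in -k. The stems ending in -k (fuswak → hafuswakal, gugezok → hagugezokal, henak → hahenakal) add ha- … -al around the stem.
The other patterns: stems ending in -p add the prefix mi-; stems ending in -g add -ori; stems ending in -i or -s add lu- … -ovi around the stem.
So losmitfuk → halosmitfukal.

halosmitfukal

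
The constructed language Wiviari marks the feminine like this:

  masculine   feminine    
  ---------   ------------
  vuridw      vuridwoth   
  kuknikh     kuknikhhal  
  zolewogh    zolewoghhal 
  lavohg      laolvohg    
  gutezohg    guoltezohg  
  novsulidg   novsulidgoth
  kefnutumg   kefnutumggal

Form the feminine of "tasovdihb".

lavohg and novsulidg both end in -g yet inflect differently (laolvohg, novsulidgoth), so the final letter is not what conditions the rule; the second-to-last letter is.
"tasovdihb" has second-to-last letter 'h'. The stems whose second-to-last letter is 'h' (lavohg → laolvohg, gutezohg → guoltezohg) insert -ol- after the first vowel.
So tasovdihb → taolsovdihb.

taolsovdihb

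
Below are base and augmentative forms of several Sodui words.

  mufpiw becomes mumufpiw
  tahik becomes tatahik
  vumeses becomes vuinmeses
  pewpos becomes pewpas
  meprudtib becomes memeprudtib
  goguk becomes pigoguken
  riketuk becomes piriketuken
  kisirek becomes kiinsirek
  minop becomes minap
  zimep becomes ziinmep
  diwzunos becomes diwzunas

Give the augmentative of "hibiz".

hihibiz

"hibiz" has last vowel 'i'. The stems whose last vowel is 'i' (tahik → tatahik, mufpiw → mumufpiw, meprudtib → memeprudtib) repeat the first consonant+vowel as a prefix.
The other patterns: stems whose last vowel is 'u' add pi- … -en around the stem; stems whose last vowel is 'o' change the last vowel to 'a'; stems whose last vowel is 'e' insert -in- after the first vowel.
So hibiz → hihibiz.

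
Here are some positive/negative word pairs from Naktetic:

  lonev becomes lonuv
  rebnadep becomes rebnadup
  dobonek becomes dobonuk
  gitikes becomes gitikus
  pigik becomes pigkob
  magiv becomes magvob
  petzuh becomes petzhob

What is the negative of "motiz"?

dobonek and pigik both end in -k yet inflect differently (dobonuk, pigkob), so the final letter is not what conditions the rule; the last vowel is.
"motiz" has last vowel 'i'. The stems whose last vowel is 'i' (pigik → pigkob, magiv → magvob) delete the last vowel and add -ob.
So motiz → motzob.

motzob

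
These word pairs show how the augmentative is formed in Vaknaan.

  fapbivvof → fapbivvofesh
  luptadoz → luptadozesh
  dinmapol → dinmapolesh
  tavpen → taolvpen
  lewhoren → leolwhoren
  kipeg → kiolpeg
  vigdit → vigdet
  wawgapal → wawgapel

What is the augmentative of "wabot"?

dinmapol and wawgapal both end in -l yet inflect differently (dinmapolesh, wawgapel), so the final letter is not what conditions the rule; the last vowel is.
"wabot" has last vowel 'o'. The stems whose last vowel is 'o' (fapbivvof → fapbivvofesh, luptadoz → luptadozesh, dinmapol → dinmapolesh) add -esh.
The other patterns: stems whose last vowel is 'e' insert -ol- after the first vowel; stems whose last vowel is 'a' or 'i' change the last vowel to 'e'.
So wabot → wabotesh.

wabotesh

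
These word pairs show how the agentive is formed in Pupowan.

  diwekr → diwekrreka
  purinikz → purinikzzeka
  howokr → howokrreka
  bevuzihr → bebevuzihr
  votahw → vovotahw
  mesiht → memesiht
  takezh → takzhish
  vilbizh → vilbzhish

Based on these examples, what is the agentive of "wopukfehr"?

wowopukfehr

diwekr and bevuzihr both end in -r yet inflect differently (diwekrreka, bebevuzihr), so the final letter is not what conditions the rule; the second-to-last letter is.
"wopukfehr" has second-to-last letter 'h'. The stems whose second-to-last letter is 'h' (bevuzihr → bebevuzihr, votahw → vovotahw, mesiht → memesiht) repeat the first consonant+vowel as a prefix.
So wopukfehr → wowopukfehr.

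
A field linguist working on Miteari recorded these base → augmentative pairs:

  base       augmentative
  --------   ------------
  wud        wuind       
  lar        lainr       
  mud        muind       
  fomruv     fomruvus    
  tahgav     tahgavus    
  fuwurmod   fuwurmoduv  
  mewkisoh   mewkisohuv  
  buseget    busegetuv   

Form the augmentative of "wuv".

wud and fuwurmod both end in -d yet inflect differently (wuind, fuwurmoduv), so the final letter is not what conditions the rule; the number of vowels is.
"wuv" has 1 vowel. The stems with 1 vowel (wud → wuind, lar → lainr, mud → muind) insert -in- after the first vowel.
The other patterns: stems with 2 vowels add -us; stems with 3 vowels add -uv.
So wuv → wuinv.

wuinv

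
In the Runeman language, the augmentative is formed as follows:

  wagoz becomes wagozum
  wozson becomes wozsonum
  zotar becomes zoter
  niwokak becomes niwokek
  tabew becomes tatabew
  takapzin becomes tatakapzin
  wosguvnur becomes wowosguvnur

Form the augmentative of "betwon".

wozson and takapzin both end in -n yet inflect differently (wozsonum, tatakapzin), so the final letter is not what conditions the rule; the last vowel is.
"betwon" has last vowel 'o'. The stems whose last vowel is 'o' (wagoz → wagozum, wozson → wozsonum) add -um.
So betwon → betwonum.

betwonum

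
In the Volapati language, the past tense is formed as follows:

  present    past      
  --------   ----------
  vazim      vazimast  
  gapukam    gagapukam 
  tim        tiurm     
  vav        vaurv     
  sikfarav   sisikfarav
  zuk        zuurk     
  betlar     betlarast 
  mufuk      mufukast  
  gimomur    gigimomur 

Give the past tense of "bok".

"bok" has 1 vowel. The stems with 1 vowel (zuk → zuurk, tim → tiurm, vav → vaurv) insert -ur- after the first vowel.
The other patterns: stems with 2 vowels add -ast; stems with 3 vowels repeat the first consonant+vowel as a prefix.
So bok → bourk.

bourk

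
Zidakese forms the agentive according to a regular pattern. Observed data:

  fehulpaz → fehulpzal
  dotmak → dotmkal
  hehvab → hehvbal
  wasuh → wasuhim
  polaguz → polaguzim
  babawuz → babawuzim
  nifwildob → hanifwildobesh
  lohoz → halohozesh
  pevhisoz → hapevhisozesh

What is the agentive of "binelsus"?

fehulpaz and polaguz both end in -z yet inflect differently (fehulpzal, polaguzim), so the final letter is not what conditions the rule; the last vowel is.
"binelsus" has last vowel 'u'. The stems whose last vowel is 'u' (wasuh → wasuhim, polaguz → polaguzim, babawuz → babawuzim) add -im.
The other patterns: stems whose last vowel is 'a' delete the last vowel and add -al; stems whose last vowel is 'o' add ha- … -esh around the stem.
So binelsus → binelsusim.

binelsusim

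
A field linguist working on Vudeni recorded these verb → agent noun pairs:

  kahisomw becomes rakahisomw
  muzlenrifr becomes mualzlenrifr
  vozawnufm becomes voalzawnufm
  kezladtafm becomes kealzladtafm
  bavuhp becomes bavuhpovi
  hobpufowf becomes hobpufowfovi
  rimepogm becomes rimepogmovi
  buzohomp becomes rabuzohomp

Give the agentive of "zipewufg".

"zipewufg" has second-to-last letter 'f'. The stems whose second-to-last letter is 'f' (vozawnufm → voalzawnufm, kezladtafm → kealzladtafm, muzlenrifr → mualzlenrifr) insert -al- after the first vowel.
The other patterns: stems whose second-to-last letter is 'm' add the prefix ra-; stems whose second-to-last letter is 'g', 'h' or 'w' add -ovi.
So zipewufg → zialpewufg.

zialpewufg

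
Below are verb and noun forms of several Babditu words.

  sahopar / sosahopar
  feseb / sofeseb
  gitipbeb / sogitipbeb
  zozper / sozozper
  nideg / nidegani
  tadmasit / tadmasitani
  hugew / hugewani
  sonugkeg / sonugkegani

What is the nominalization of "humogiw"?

humogiwani

feseb and nideg both have last vowel 'e' yet inflect differently (sofeseb, nidegani), so the last vowel is not what conditions the rule; the final letter is.
"humogiw" ends in -w. The one such stem in the data (hugew → hugewani) adds -ani, so the same rule applies.
So humogiw → humogiwani.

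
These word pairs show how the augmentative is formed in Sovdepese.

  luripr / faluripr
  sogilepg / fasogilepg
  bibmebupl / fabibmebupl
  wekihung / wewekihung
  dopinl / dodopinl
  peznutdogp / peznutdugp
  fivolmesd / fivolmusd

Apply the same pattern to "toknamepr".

"toknamepr" has second-to-last letter 'p'. The stems whose second-to-last letter is 'p' (luripr → faluripr, sogilepg → fasogilepg, bibmebupl → fabibmebupl) add the prefix fa-.
So toknamepr → fatoknamepr.

fatoknamepr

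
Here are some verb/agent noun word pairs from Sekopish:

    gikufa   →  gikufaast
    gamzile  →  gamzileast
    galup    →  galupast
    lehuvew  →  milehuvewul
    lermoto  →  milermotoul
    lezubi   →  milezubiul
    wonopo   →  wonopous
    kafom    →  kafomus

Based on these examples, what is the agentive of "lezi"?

mileziul

lermoto and wonopo both end in -o yet inflect differently (milermotoul, wonopous), so the final letter is not what conditions the rule; the first letter is.
"lezi" begins with l-. The stems beginning with l- (lehuvew → milehuvewul, lermoto → milermotoul, lezubi → milezubiul) add mi- … -ul around the stem.
So lezi → mileziul.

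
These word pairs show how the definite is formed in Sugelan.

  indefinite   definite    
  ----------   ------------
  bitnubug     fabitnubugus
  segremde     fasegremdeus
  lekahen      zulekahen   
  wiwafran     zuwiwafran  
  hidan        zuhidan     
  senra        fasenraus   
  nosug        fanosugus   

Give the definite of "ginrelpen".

hidan and senra both have last vowel 'a' yet inflect differently (zuhidan, fasenraus), so the last vowel is not what conditions the rule; the final letter is.
"ginrelpen" ends in -n. The stems ending in -n (hidan → zuhidan, lekahen → zulekahen, wiwafran → zuwiwafran) add the prefix zu-.
So ginrelpen → zuginrelpen.

zuginrelpen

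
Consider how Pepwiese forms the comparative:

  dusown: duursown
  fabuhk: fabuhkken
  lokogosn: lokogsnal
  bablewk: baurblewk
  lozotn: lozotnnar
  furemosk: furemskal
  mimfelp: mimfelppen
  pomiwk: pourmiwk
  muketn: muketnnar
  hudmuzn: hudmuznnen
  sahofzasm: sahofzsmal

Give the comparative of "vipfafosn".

lozotn and lokogosn both end in -n yet inflect differently (lozotnnar, lokogsnal), so the final letter is not what conditions the rule; the second-to-last letter is.
"vipfafosn" has second-to-last letter 's'. The stems whose second-to-last letter is 's' (lokogosn → lokogsnal, furemosk → furemskal, sahofzasm → sahofzsmal) delete the last vowel and add -al.
So vipfafosn → vipfafsnal.

vipfafsnal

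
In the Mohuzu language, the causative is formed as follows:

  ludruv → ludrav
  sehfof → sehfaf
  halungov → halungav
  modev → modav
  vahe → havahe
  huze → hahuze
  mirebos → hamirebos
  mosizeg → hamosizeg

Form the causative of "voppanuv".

modev and vahe both have last vowel 'e' yet inflect differently (modav, havahe), so the last vowel is not what conditions the rule; the final letter is.
"voppanuv" ends in -v. The stems ending in -v (ludruv → ludrav, halungov → halungav, modev → modav) change the last vowel to 'a'.
The other pattern: stems ending in -e, -g or -s add the prefix ha-.
So voppanuv → voppanav.

voppanav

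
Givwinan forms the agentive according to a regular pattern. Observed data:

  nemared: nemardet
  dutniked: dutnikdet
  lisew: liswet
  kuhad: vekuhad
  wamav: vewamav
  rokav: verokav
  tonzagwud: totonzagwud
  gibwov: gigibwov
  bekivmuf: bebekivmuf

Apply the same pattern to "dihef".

nemared and kuhad both end in -d yet inflect differently (nemardet, vekuhad), so the final letter is not what conditions the rule; the last vowel is.
"dihef" has last vowel 'e'. The stems whose last vowel is 'e' (nemared → nemardet, dutniked → dutnikdet, lisew → liswet) delete the last vowel and add -et.
So dihef → dihfet.

dihfet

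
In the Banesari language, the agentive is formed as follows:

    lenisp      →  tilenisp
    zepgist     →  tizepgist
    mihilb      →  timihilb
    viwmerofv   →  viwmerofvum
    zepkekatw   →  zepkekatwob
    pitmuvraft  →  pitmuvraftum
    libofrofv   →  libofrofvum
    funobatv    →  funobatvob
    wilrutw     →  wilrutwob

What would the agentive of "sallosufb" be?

sallosufbum

funobatv and libofrofv both end in -v yet inflect differently (funobatvob, libofrofvum), so the final letter is not what conditions the rule; the second-to-last letter is.
"sallosufb" has second-to-last letter 'f'. The stems whose second-to-last letter is 'f' (libofrofv → libofrofvum, viwmerofv → viwmerofvum, pitmuvraft → pitmuvraftum) add -um.
The other patterns: stems whose second-to-last letter is 't' add -ob; stems whose second-to-last letter is 'l' or 's' add the prefix ti-.
So sallosufb → sallosufbum.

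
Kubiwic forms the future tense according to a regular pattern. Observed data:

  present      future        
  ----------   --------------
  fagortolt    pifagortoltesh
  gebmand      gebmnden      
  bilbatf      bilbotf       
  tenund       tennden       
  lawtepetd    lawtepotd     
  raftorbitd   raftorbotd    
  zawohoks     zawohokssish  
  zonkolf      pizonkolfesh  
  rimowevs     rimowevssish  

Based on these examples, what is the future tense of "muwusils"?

zonkolf and bilbatf both end in -f yet inflect differently (pizonkolfesh, bilbotf), so the final letter is not what conditions the rule; the second-to-last letter is.
"muwusils" has second-to-last letter 'l'. The stems whose second-to-last letter is 'l' (zonkolf → pizonkolfesh, fagortolt → pifagortoltesh) add pi- … -esh around the stem.
So muwusils → pimuwusilsesh.

pimuwusilsesh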